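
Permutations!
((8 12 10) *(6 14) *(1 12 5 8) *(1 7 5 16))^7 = (16)(6 14)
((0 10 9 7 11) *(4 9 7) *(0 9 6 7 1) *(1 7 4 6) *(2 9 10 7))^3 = (0 10 6)(1 11 9)(2 4 7)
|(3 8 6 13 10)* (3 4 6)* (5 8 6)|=7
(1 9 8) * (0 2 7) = (0 2 7)(1 9 8) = [2, 9, 7, 3, 4, 5, 6, 0, 1, 8]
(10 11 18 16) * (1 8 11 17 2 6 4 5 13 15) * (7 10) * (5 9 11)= (1 8 5 13 15)(2 6 4 9 11 18 16 7 10 17)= [0, 8, 6, 3, 9, 13, 4, 10, 5, 11, 17, 18, 12, 15, 14, 1, 7, 2, 16]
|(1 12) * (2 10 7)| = 6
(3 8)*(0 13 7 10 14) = (0 13 7 10 14)(3 8) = [13, 1, 2, 8, 4, 5, 6, 10, 3, 9, 14, 11, 12, 7, 0]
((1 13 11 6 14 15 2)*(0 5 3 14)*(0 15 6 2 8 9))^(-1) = (0 9 8 15 6 14 3 5)(1 2 11 13)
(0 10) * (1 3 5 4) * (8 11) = (0 10)(1 3 5 4)(8 11) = [10, 3, 2, 5, 1, 4, 6, 7, 11, 9, 0, 8]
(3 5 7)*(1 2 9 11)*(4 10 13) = (1 2 9 11)(3 5 7)(4 10 13) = [0, 2, 9, 5, 10, 7, 6, 3, 8, 11, 13, 1, 12, 4]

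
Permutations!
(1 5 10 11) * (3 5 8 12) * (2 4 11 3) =(1 8 12 2 4 11)(3 5 10) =[0, 8, 4, 5, 11, 10, 6, 7, 12, 9, 3, 1, 2]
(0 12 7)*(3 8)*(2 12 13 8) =(0 13 8 3 2 12 7) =[13, 1, 12, 2, 4, 5, 6, 0, 3, 9, 10, 11, 7, 8]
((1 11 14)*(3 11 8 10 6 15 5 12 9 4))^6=(1 12)(3 6)(4 10)(5 14)(8 9)(11 15)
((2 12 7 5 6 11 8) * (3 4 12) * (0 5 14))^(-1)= ((0 5 6 11 8 2 3 4 12 7 14))^(-1)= (0 14 7 12 4 3 2 8 11 6 5)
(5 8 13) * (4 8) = (4 8 13 5) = [0, 1, 2, 3, 8, 4, 6, 7, 13, 9, 10, 11, 12, 5]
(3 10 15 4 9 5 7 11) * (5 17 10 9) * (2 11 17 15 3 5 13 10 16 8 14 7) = (2 11 5)(3 9 15 4 13 10)(7 17 16 8 14) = [0, 1, 11, 9, 13, 2, 6, 17, 14, 15, 3, 5, 12, 10, 7, 4, 8, 16]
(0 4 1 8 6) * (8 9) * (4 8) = (0 8 6)(1 9 4) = [8, 9, 2, 3, 1, 5, 0, 7, 6, 4]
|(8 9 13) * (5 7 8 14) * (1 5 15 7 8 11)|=|(1 5 8 9 13 14 15 7 11)|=9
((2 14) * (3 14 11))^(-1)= (2 14 3 11)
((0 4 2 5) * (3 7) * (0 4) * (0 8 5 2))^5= (0 8 5 4)(3 7)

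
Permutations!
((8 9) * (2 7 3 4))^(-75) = (2 7 3 4)(8 9)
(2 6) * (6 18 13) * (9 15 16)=(2 18 13 6)(9 15 16)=[0, 1, 18, 3, 4, 5, 2, 7, 8, 15, 10, 11, 12, 6, 14, 16, 9, 17, 13]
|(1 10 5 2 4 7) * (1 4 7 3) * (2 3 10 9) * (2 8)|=9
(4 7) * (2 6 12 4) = (2 6 12 4 7) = [0, 1, 6, 3, 7, 5, 12, 2, 8, 9, 10, 11, 4]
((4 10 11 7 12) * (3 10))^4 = ((3 10 11 7 12 4))^4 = (3 12 11)(4 7 10)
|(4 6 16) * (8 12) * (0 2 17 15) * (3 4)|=4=|(0 2 17 15)(3 4 6 16)(8 12)|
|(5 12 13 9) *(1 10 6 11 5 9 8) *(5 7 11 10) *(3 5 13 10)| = 30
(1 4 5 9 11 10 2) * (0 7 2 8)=(0 7 2 1 4 5 9 11 10 8)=[7, 4, 1, 3, 5, 9, 6, 2, 0, 11, 8, 10]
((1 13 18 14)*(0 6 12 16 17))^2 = ((0 6 12 16 17)(1 13 18 14))^2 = (0 12 17 6 16)(1 18)(13 14)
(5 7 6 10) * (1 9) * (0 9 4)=(0 9 1 4)(5 7 6 10)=[9, 4, 2, 3, 0, 7, 10, 6, 8, 1, 5]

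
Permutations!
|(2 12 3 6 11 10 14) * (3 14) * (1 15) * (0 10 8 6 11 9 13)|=24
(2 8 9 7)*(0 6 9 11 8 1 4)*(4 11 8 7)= (0 6 9 4)(1 11 7 2)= [6, 11, 1, 3, 0, 5, 9, 2, 8, 4, 10, 7]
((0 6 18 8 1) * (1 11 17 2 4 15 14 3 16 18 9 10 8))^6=(0 17 16 10 15)(1 11 3 9 4)(2 18 8 14 6)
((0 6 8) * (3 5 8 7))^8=(0 7 5)(3 8 6)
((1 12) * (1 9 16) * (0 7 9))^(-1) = ((0 7 9 16 1 12))^(-1) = (0 12 1 16 9 7)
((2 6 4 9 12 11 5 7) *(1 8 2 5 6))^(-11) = ((1 8 2)(4 9 12 11 6)(5 7))^(-11) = (1 8 2)(4 6 11 12 9)(5 7)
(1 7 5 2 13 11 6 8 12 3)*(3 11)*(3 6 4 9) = (1 7 5 2 13 6 8 12 11 4 9 3) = [0, 7, 13, 1, 9, 2, 8, 5, 12, 3, 10, 4, 11, 6]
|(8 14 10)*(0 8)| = 4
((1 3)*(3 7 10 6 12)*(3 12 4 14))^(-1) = ((1 7 10 6 4 14 3))^(-1) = (1 3 14 4 6 10 7)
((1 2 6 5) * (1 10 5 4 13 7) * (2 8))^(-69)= ((1 8 2 6 4 13 7)(5 10))^(-69)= (1 8 2 6 4 13 7)(5 10)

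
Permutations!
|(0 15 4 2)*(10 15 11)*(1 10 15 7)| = 15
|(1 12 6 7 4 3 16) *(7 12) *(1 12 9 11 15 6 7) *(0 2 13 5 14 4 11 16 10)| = |(0 2 13 5 14 4 3 10)(6 9 16 12 7 11 15)| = 56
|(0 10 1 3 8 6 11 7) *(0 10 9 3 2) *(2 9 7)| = 10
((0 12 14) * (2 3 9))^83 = (0 14 12)(2 9 3)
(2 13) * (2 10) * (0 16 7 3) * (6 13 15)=[16, 1, 15, 0, 4, 5, 13, 3, 8, 9, 2, 11, 12, 10, 14, 6, 7]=(0 16 7 3)(2 15 6 13 10)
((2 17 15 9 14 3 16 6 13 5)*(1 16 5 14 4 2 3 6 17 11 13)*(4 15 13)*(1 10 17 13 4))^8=((1 16 13 14 6 10 17 4 2 11)(3 5)(9 15))^8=(1 2 17 6 13)(4 10 14 16 11)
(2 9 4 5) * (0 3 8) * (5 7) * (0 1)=(0 3 8 1)(2 9 4 7 5)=[3, 0, 9, 8, 7, 2, 6, 5, 1, 4]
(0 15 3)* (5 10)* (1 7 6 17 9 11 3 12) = [15, 7, 2, 0, 4, 10, 17, 6, 8, 11, 5, 3, 1, 13, 14, 12, 16, 9] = (0 15 12 1 7 6 17 9 11 3)(5 10)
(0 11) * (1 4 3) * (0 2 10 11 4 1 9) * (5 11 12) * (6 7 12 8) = [4, 1, 10, 9, 3, 11, 7, 12, 6, 0, 8, 2, 5] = (0 4 3 9)(2 10 8 6 7 12 5 11)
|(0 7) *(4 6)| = |(0 7)(4 6)| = 2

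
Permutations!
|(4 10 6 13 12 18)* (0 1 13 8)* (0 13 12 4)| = 20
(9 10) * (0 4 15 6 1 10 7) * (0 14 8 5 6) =(0 4 15)(1 10 9 7 14 8 5 6) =[4, 10, 2, 3, 15, 6, 1, 14, 5, 7, 9, 11, 12, 13, 8, 0]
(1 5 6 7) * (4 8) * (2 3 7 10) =(1 5 6 10 2 3 7)(4 8) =[0, 5, 3, 7, 8, 6, 10, 1, 4, 9, 2]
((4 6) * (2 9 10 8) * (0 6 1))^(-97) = (0 1 4 6)(2 8 10 9)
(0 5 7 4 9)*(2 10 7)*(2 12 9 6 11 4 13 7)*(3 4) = (0 5 12 9)(2 10)(3 4 6 11)(7 13) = [5, 1, 10, 4, 6, 12, 11, 13, 8, 0, 2, 3, 9, 7]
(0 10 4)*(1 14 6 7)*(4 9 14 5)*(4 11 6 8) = (0 10 9 14 8 4)(1 5 11 6 7) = [10, 5, 2, 3, 0, 11, 7, 1, 4, 14, 9, 6, 12, 13, 8]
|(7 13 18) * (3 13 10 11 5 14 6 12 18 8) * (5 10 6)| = 12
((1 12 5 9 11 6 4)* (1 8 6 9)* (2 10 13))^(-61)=((1 12 5)(2 10 13)(4 8 6)(9 11))^(-61)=(1 5 12)(2 13 10)(4 6 8)(9 11)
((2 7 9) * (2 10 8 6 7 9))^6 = ((2 9 10 8 6 7))^6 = (10)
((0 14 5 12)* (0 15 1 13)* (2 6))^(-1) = ((0 14 5 12 15 1 13)(2 6))^(-1) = (0 13 1 15 12 5 14)(2 6)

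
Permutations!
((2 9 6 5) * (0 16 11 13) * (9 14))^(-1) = ((0 16 11 13)(2 14 9 6 5))^(-1) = (0 13 11 16)(2 5 6 9 14)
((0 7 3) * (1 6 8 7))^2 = (0 6 7)(1 8 3)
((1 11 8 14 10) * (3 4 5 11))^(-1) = (1 10 14 8 11 5 4 3)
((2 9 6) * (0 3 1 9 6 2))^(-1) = (0 6 2 9 1 3)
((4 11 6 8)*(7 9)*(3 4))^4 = (3 8 6 11 4)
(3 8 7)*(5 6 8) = [0, 1, 2, 5, 4, 6, 8, 3, 7] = (3 5 6 8 7)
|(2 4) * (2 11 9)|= 4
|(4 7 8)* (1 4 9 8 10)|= 4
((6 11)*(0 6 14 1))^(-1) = ((0 6 11 14 1))^(-1) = (0 1 14 11 6)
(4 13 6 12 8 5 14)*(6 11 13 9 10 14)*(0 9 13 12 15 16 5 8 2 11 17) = [9, 1, 11, 3, 13, 6, 15, 7, 8, 10, 14, 12, 2, 17, 4, 16, 5, 0] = (0 9 10 14 4 13 17)(2 11 12)(5 6 15 16)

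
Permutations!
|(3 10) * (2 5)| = 2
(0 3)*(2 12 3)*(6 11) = [2, 1, 12, 0, 4, 5, 11, 7, 8, 9, 10, 6, 3] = (0 2 12 3)(6 11)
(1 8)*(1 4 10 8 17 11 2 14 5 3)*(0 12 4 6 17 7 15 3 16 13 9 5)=[12, 7, 14, 1, 10, 16, 17, 15, 6, 5, 8, 2, 4, 9, 0, 3, 13, 11]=(0 12 4 10 8 6 17 11 2 14)(1 7 15 3)(5 16 13 9)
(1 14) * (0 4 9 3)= (0 4 9 3)(1 14)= [4, 14, 2, 0, 9, 5, 6, 7, 8, 3, 10, 11, 12, 13, 1]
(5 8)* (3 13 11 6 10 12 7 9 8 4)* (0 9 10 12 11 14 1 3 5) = (0 9 8)(1 3 13 14)(4 5)(6 12 7 10 11) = [9, 3, 2, 13, 5, 4, 12, 10, 0, 8, 11, 6, 7, 14, 1]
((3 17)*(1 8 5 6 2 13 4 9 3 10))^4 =((1 8 5 6 2 13 4 9 3 17 10))^4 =(1 2 3 8 13 17 5 4 10 6 9)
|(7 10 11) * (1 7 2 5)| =|(1 7 10 11 2 5)| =6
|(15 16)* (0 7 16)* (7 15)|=|(0 15)(7 16)|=2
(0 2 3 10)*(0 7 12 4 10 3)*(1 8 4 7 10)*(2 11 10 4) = (0 11 10 4 1 8 2)(7 12) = [11, 8, 0, 3, 1, 5, 6, 12, 2, 9, 4, 10, 7]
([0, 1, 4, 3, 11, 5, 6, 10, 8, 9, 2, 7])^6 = [0, 1, 4, 3, 11, 5, 6, 10, 8, 9, 2, 7]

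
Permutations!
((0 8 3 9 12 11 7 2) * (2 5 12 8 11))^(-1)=((0 11 7 5 12 2)(3 9 8))^(-1)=(0 2 12 5 7 11)(3 8 9)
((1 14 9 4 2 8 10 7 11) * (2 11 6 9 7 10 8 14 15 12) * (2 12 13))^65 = ((1 15 13 2 14 7 6 9 4 11))^65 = (1 7)(2 4)(6 15)(9 13)(11 14)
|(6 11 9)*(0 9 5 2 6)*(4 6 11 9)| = 12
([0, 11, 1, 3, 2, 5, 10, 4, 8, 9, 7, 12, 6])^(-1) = (1 2 4 7 10 6 12 11)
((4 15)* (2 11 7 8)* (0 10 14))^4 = ((0 10 14)(2 11 7 8)(4 15))^4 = (15)(0 10 14)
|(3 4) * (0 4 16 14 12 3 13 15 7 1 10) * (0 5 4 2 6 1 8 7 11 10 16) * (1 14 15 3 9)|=|(0 2 6 14 12 9 1 16 15 11 10 5 4 13 3)(7 8)|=30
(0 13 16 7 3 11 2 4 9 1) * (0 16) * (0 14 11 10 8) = (0 13 14 11 2 4 9 1 16 7 3 10 8) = [13, 16, 4, 10, 9, 5, 6, 3, 0, 1, 8, 2, 12, 14, 11, 15, 7]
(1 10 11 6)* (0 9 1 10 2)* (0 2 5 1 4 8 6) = (0 9 4 8 6 10 11)(1 5) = [9, 5, 2, 3, 8, 1, 10, 7, 6, 4, 11, 0]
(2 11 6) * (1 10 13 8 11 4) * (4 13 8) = (1 10 8 11 6 2 13 4) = [0, 10, 13, 3, 1, 5, 2, 7, 11, 9, 8, 6, 12, 4]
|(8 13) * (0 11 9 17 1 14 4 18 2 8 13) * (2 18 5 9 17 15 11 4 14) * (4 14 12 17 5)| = |(18)(0 14 12 17 1 2 8)(5 9 15 11)| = 28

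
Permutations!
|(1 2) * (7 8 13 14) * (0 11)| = |(0 11)(1 2)(7 8 13 14)| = 4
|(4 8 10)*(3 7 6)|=3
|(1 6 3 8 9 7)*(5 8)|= 7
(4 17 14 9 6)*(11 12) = (4 17 14 9 6)(11 12) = [0, 1, 2, 3, 17, 5, 4, 7, 8, 6, 10, 12, 11, 13, 9, 15, 16, 14]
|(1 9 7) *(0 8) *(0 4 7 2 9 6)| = |(0 8 4 7 1 6)(2 9)| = 6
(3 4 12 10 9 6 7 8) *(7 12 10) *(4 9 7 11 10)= (3 9 6 12 11 10 7 8)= [0, 1, 2, 9, 4, 5, 12, 8, 3, 6, 7, 10, 11]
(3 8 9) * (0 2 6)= [2, 1, 6, 8, 4, 5, 0, 7, 9, 3]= (0 2 6)(3 8 9)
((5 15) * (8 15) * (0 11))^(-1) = ((0 11)(5 8 15))^(-1) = (0 11)(5 15 8)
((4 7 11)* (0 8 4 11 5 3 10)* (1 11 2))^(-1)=((0 8 4 7 5 3 10)(1 11 2))^(-1)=(0 10 3 5 7 4 8)(1 2 11)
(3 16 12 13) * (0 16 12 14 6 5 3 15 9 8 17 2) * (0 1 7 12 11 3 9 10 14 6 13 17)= (0 16 6 5 9 8)(1 7 12 17 2)(3 11)(10 14 13 15)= [16, 7, 1, 11, 4, 9, 5, 12, 0, 8, 14, 3, 17, 15, 13, 10, 6, 2]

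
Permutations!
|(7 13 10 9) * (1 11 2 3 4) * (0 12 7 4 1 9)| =20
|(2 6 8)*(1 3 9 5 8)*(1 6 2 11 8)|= 4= |(1 3 9 5)(8 11)|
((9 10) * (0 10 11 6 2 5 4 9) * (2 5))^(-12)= ((0 10)(4 9 11 6 5))^(-12)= (4 6 9 5 11)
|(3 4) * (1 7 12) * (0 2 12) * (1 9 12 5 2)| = |(0 1 7)(2 5)(3 4)(9 12)| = 6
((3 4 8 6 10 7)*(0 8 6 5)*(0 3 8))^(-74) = ((3 4 6 10 7 8 5))^(-74) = (3 10 5 6 8 4 7)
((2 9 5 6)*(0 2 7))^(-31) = ((0 2 9 5 6 7))^(-31) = (0 7 6 5 9 2)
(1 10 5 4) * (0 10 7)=(0 10 5 4 1 7)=[10, 7, 2, 3, 1, 4, 6, 0, 8, 9, 5]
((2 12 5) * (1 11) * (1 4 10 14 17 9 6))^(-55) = (1 11 4 10 14 17 9 6)(2 5 12)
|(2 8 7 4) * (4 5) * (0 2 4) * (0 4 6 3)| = |(0 2 8 7 5 4 6 3)| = 8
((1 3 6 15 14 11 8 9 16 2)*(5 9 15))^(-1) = (1 2 16 9 5 6 3)(8 11 14 15) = ((1 3 6 5 9 16 2)(8 15 14 11))^(-1)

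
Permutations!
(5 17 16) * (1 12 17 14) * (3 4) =(1 12 17 16 5 14)(3 4) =[0, 12, 2, 4, 3, 14, 6, 7, 8, 9, 10, 11, 17, 13, 1, 15, 5, 16]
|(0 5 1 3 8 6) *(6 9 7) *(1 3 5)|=|(0 1 5 3 8 9 7 6)|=8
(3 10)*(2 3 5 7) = [0, 1, 3, 10, 4, 7, 6, 2, 8, 9, 5] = (2 3 10 5 7)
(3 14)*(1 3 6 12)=[0, 3, 2, 14, 4, 5, 12, 7, 8, 9, 10, 11, 1, 13, 6]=(1 3 14 6 12)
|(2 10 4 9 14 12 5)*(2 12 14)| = |(14)(2 10 4 9)(5 12)| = 4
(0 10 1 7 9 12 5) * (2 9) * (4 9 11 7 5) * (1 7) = (0 10 7 2 11 1 5)(4 9 12) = [10, 5, 11, 3, 9, 0, 6, 2, 8, 12, 7, 1, 4]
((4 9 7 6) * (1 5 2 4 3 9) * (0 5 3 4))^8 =((0 5 2)(1 3 9 7 6 4))^8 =(0 2 5)(1 9 6)(3 7 4)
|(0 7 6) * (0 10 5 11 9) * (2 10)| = |(0 7 6 2 10 5 11 9)| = 8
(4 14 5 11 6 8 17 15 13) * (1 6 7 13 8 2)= (1 6 2)(4 14 5 11 7 13)(8 17 15)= [0, 6, 1, 3, 14, 11, 2, 13, 17, 9, 10, 7, 12, 4, 5, 8, 16, 15]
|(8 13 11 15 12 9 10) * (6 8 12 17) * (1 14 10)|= |(1 14 10 12 9)(6 8 13 11 15 17)|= 30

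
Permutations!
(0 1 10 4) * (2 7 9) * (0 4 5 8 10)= (0 1)(2 7 9)(5 8 10)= [1, 0, 7, 3, 4, 8, 6, 9, 10, 2, 5]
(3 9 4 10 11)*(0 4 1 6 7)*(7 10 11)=(0 4 11 3 9 1 6 10 7)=[4, 6, 2, 9, 11, 5, 10, 0, 8, 1, 7, 3]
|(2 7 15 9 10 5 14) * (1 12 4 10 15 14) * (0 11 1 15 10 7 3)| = |(0 11 1 12 4 7 14 2 3)(5 15 9 10)| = 36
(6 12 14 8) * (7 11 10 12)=(6 7 11 10 12 14 8)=[0, 1, 2, 3, 4, 5, 7, 11, 6, 9, 12, 10, 14, 13, 8]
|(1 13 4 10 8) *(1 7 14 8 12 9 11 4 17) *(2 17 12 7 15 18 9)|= 45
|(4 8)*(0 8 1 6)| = |(0 8 4 1 6)| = 5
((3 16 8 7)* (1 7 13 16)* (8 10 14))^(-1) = (1 3 7)(8 14 10 16 13)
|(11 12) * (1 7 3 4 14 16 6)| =|(1 7 3 4 14 16 6)(11 12)| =14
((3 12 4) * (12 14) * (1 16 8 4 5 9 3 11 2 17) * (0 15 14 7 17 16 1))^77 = (0 9 15 3 14 7 12 17 5)(2 8 11 16 4)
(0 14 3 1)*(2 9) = (0 14 3 1)(2 9) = [14, 0, 9, 1, 4, 5, 6, 7, 8, 2, 10, 11, 12, 13, 3]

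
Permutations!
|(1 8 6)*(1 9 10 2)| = |(1 8 6 9 10 2)| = 6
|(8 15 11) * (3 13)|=6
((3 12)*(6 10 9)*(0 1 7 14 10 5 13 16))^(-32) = (0 13 6 10 7)(1 16 5 9 14)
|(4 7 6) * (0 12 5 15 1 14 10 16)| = 24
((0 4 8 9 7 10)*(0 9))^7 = ((0 4 8)(7 10 9))^7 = (0 4 8)(7 10 9)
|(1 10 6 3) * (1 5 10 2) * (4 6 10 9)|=10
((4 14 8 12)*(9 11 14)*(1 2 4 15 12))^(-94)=(15)(1 11 2 14 4 8 9)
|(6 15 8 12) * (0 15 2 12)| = |(0 15 8)(2 12 6)| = 3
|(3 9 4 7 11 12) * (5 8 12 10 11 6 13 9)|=20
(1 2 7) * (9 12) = (1 2 7)(9 12) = [0, 2, 7, 3, 4, 5, 6, 1, 8, 12, 10, 11, 9]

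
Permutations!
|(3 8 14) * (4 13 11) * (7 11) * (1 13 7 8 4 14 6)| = 20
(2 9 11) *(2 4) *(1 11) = (1 11 4 2 9) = [0, 11, 9, 3, 2, 5, 6, 7, 8, 1, 10, 4]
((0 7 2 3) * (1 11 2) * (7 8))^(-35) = (11)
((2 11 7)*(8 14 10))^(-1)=((2 11 7)(8 14 10))^(-1)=(2 7 11)(8 10 14)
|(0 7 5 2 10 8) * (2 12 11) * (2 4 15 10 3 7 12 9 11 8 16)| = |(0 12 8)(2 3 7 5 9 11 4 15 10 16)| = 30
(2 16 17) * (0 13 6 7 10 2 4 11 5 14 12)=[13, 1, 16, 3, 11, 14, 7, 10, 8, 9, 2, 5, 0, 6, 12, 15, 17, 4]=(0 13 6 7 10 2 16 17 4 11 5 14 12)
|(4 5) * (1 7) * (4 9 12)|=4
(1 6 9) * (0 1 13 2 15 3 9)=(0 1 6)(2 15 3 9 13)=[1, 6, 15, 9, 4, 5, 0, 7, 8, 13, 10, 11, 12, 2, 14, 3]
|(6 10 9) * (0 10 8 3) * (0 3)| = 5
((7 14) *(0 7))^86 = ((0 7 14))^86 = (0 14 7)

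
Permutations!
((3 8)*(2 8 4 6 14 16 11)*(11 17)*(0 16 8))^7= ((0 16 17 11 2)(3 4 6 14 8))^7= (0 17 2 16 11)(3 6 8 4 14)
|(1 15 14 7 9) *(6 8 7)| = |(1 15 14 6 8 7 9)| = 7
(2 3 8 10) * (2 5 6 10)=[0, 1, 3, 8, 4, 6, 10, 7, 2, 9, 5]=(2 3 8)(5 6 10)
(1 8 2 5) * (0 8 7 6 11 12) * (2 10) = [8, 7, 5, 3, 4, 1, 11, 6, 10, 9, 2, 12, 0] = (0 8 10 2 5 1 7 6 11 12)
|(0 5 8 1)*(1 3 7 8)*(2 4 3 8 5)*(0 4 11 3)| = 8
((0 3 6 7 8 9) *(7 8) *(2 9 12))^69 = (0 9 2 12 8 6 3)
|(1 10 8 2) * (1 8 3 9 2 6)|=7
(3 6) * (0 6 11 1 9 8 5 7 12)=(0 6 3 11 1 9 8 5 7 12)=[6, 9, 2, 11, 4, 7, 3, 12, 5, 8, 10, 1, 0]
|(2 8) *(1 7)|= |(1 7)(2 8)|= 2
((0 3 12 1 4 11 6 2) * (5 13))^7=((0 3 12 1 4 11 6 2)(5 13))^7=(0 2 6 11 4 1 12 3)(5 13)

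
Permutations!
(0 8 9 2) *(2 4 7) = (0 8 9 4 7 2) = [8, 1, 0, 3, 7, 5, 6, 2, 9, 4]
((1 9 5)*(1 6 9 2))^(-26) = (5 6 9)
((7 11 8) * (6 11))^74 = ((6 11 8 7))^74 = (6 8)(7 11)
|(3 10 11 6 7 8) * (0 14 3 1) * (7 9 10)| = 12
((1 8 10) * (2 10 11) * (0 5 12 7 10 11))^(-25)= ((0 5 12 7 10 1 8)(2 11))^(-25)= (0 7 8 12 1 5 10)(2 11)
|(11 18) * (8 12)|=|(8 12)(11 18)|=2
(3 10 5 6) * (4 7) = (3 10 5 6)(4 7) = [0, 1, 2, 10, 7, 6, 3, 4, 8, 9, 5]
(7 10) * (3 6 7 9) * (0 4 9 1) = (0 4 9 3 6 7 10 1) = [4, 0, 2, 6, 9, 5, 7, 10, 8, 3, 1]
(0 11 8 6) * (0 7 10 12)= [11, 1, 2, 3, 4, 5, 7, 10, 6, 9, 12, 8, 0]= (0 11 8 6 7 10 12)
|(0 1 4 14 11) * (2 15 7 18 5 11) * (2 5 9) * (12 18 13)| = 42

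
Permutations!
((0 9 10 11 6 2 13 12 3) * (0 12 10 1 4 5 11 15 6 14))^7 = (2 10 6 13 15)(3 12)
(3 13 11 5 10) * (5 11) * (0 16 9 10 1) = (0 16 9 10 3 13 5 1) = [16, 0, 2, 13, 4, 1, 6, 7, 8, 10, 3, 11, 12, 5, 14, 15, 9]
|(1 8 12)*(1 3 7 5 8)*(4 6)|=|(3 7 5 8 12)(4 6)|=10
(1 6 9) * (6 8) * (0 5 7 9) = (0 5 7 9 1 8 6) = [5, 8, 2, 3, 4, 7, 0, 9, 6, 1]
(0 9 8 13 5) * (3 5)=[9, 1, 2, 5, 4, 0, 6, 7, 13, 8, 10, 11, 12, 3]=(0 9 8 13 3 5)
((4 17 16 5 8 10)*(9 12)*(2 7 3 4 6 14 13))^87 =(2 4 5 6)(3 16 10 13)(7 17 8 14)(9 12)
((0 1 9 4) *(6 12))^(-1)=(0 4 9 1)(6 12)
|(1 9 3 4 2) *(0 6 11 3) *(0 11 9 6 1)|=|(0 1 6 9 11 3 4 2)|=8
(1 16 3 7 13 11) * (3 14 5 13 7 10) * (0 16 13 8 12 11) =(0 16 14 5 8 12 11 1 13)(3 10) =[16, 13, 2, 10, 4, 8, 6, 7, 12, 9, 3, 1, 11, 0, 5, 15, 14]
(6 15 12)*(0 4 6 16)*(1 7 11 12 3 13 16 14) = (0 4 6 15 3 13 16)(1 7 11 12 14) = [4, 7, 2, 13, 6, 5, 15, 11, 8, 9, 10, 12, 14, 16, 1, 3, 0]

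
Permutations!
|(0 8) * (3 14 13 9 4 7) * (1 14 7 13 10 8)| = 30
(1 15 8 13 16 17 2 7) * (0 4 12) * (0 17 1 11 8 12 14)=(0 4 14)(1 15 12 17 2 7 11 8 13 16)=[4, 15, 7, 3, 14, 5, 6, 11, 13, 9, 10, 8, 17, 16, 0, 12, 1, 2]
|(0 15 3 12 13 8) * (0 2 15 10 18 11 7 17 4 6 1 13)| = |(0 10 18 11 7 17 4 6 1 13 8 2 15 3 12)| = 15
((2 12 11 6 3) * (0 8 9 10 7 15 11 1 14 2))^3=(0 10 11)(1 12 2 14)(3 9 15)(6 8 7)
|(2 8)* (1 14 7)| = |(1 14 7)(2 8)| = 6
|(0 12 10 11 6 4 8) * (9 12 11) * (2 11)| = |(0 2 11 6 4 8)(9 12 10)| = 6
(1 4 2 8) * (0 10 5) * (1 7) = [10, 4, 8, 3, 2, 0, 6, 1, 7, 9, 5] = (0 10 5)(1 4 2 8 7)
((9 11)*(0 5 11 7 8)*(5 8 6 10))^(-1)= (0 8)(5 10 6 7 9 11)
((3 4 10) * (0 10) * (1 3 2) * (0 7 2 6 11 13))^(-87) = (0 11 10 13 6)(1 7 3 2 4)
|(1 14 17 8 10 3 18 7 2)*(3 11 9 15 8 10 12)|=|(1 14 17 10 11 9 15 8 12 3 18 7 2)|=13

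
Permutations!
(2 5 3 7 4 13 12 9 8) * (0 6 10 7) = (0 6 10 7 4 13 12 9 8 2 5 3) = [6, 1, 5, 0, 13, 3, 10, 4, 2, 8, 7, 11, 9, 12]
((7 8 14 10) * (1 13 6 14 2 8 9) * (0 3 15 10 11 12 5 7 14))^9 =((0 3 15 10 14 11 12 5 7 9 1 13 6)(2 8))^9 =(0 9 11 3 1 12 15 13 5 10 6 7 14)(2 8)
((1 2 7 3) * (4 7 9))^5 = ((1 2 9 4 7 3))^5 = (1 3 7 4 9 2)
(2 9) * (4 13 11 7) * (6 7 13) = (2 9)(4 6 7)(11 13) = [0, 1, 9, 3, 6, 5, 7, 4, 8, 2, 10, 13, 12, 11]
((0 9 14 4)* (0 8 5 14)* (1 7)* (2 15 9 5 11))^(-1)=((0 5 14 4 8 11 2 15 9)(1 7))^(-1)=(0 9 15 2 11 8 4 14 5)(1 7)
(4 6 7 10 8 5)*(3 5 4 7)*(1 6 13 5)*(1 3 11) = (1 6 11)(4 13 5 7 10 8) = [0, 6, 2, 3, 13, 7, 11, 10, 4, 9, 8, 1, 12, 5]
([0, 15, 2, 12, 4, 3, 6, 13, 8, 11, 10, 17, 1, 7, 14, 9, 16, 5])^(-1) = (1 12 3 5 17 11 9 15)(7 13)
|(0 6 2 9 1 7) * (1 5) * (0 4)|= 8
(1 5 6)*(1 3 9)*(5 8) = (1 8 5 6 3 9) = [0, 8, 2, 9, 4, 6, 3, 7, 5, 1]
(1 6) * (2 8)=(1 6)(2 8)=[0, 6, 8, 3, 4, 5, 1, 7, 2]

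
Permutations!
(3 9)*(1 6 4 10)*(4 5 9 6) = (1 4 10)(3 6 5 9) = [0, 4, 2, 6, 10, 9, 5, 7, 8, 3, 1]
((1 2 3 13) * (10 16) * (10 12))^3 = (16)(1 13 3 2)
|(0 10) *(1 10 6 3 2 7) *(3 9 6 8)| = 14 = |(0 8 3 2 7 1 10)(6 9)|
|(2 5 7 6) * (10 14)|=|(2 5 7 6)(10 14)|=4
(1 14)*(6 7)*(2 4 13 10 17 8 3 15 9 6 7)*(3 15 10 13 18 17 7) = (1 14)(2 4 18 17 8 15 9 6)(3 10 7) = [0, 14, 4, 10, 18, 5, 2, 3, 15, 6, 7, 11, 12, 13, 1, 9, 16, 8, 17]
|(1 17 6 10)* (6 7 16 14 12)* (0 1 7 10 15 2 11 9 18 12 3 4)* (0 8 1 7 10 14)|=42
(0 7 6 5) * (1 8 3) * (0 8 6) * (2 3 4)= (0 7)(1 6 5 8 4 2 3)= [7, 6, 3, 1, 2, 8, 5, 0, 4]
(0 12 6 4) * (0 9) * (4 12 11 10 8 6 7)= [11, 1, 2, 3, 9, 5, 12, 4, 6, 0, 8, 10, 7]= (0 11 10 8 6 12 7 4 9)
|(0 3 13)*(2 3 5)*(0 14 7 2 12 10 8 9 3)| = 11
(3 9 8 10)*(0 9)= (0 9 8 10 3)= [9, 1, 2, 0, 4, 5, 6, 7, 10, 8, 3]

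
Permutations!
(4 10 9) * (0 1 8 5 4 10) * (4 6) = (0 1 8 5 6 4)(9 10) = [1, 8, 2, 3, 0, 6, 4, 7, 5, 10, 9]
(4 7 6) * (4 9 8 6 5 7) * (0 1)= (0 1)(5 7)(6 9 8)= [1, 0, 2, 3, 4, 7, 9, 5, 6, 8]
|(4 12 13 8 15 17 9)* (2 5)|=|(2 5)(4 12 13 8 15 17 9)|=14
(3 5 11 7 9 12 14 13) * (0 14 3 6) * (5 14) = [5, 1, 2, 14, 4, 11, 0, 9, 8, 12, 10, 7, 3, 6, 13] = (0 5 11 7 9 12 3 14 13 6)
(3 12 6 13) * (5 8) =(3 12 6 13)(5 8) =[0, 1, 2, 12, 4, 8, 13, 7, 5, 9, 10, 11, 6, 3]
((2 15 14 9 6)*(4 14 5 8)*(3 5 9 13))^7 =(2 6 9 15)(3 5 8 4 14 13)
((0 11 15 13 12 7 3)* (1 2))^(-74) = ((0 11 15 13 12 7 3)(1 2))^(-74) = (0 13 3 15 7 11 12)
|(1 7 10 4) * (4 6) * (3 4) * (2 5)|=|(1 7 10 6 3 4)(2 5)|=6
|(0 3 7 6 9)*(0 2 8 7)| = |(0 3)(2 8 7 6 9)| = 10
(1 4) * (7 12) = (1 4)(7 12) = [0, 4, 2, 3, 1, 5, 6, 12, 8, 9, 10, 11, 7]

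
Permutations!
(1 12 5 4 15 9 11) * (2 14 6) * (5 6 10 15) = [0, 12, 14, 3, 5, 4, 2, 7, 8, 11, 15, 1, 6, 13, 10, 9] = (1 12 6 2 14 10 15 9 11)(4 5)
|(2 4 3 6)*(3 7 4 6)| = |(2 6)(4 7)| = 2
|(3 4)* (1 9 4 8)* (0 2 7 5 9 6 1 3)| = 6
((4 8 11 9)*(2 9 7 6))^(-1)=(2 6 7 11 8 4 9)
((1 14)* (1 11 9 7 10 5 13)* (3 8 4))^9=((1 14 11 9 7 10 5 13)(3 8 4))^9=(1 14 11 9 7 10 5 13)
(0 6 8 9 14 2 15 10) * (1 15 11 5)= (0 6 8 9 14 2 11 5 1 15 10)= [6, 15, 11, 3, 4, 1, 8, 7, 9, 14, 0, 5, 12, 13, 2, 10]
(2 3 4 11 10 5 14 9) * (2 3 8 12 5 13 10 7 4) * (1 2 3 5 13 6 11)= (1 2 8 12 13 10 6 11 7 4)(5 14 9)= [0, 2, 8, 3, 1, 14, 11, 4, 12, 5, 6, 7, 13, 10, 9]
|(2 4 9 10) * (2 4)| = 3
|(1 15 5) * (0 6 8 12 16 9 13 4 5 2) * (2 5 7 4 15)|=|(0 6 8 12 16 9 13 15 5 1 2)(4 7)|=22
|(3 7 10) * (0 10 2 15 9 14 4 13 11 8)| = 12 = |(0 10 3 7 2 15 9 14 4 13 11 8)|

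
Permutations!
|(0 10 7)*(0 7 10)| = |(10)| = 1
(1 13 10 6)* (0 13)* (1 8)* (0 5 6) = (0 13 10)(1 5 6 8) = [13, 5, 2, 3, 4, 6, 8, 7, 1, 9, 0, 11, 12, 10]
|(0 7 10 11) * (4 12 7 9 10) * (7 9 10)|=12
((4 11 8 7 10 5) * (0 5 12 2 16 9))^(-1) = (0 9 16 2 12 10 7 8 11 4 5)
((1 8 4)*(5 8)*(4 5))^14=((1 4)(5 8))^14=(8)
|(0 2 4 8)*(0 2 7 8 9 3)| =7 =|(0 7 8 2 4 9 3)|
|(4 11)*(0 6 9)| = |(0 6 9)(4 11)| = 6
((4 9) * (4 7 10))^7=((4 9 7 10))^7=(4 10 7 9)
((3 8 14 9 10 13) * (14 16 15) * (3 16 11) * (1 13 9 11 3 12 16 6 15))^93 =(1 11 6 16 14 13 12 15)(3 8)(9 10)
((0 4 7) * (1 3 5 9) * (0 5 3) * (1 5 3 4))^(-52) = ((0 1)(3 4 7)(5 9))^(-52) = (9)(3 7 4)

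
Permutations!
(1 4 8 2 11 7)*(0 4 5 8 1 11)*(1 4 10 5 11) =[10, 11, 0, 3, 4, 8, 6, 1, 2, 9, 5, 7] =(0 10 5 8 2)(1 11 7)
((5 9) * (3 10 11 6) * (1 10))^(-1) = ((1 10 11 6 3)(5 9))^(-1) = (1 3 6 11 10)(5 9)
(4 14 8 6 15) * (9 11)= (4 14 8 6 15)(9 11)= [0, 1, 2, 3, 14, 5, 15, 7, 6, 11, 10, 9, 12, 13, 8, 4]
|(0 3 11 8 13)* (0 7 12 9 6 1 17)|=11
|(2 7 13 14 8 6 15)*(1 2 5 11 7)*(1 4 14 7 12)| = |(1 2 4 14 8 6 15 5 11 12)(7 13)| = 10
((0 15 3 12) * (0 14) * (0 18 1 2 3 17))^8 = (0 17 15)(1 3 14)(2 12 18)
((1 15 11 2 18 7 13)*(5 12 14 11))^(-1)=(1 13 7 18 2 11 14 12 5 15)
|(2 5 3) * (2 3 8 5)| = |(5 8)| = 2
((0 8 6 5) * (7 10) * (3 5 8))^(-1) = ((0 3 5)(6 8)(7 10))^(-1) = (0 5 3)(6 8)(7 10)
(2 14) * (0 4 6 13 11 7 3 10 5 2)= (0 4 6 13 11 7 3 10 5 2 14)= [4, 1, 14, 10, 6, 2, 13, 3, 8, 9, 5, 7, 12, 11, 0]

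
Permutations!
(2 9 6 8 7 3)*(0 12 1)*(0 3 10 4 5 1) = (0 12)(1 3 2 9 6 8 7 10 4 5) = [12, 3, 9, 2, 5, 1, 8, 10, 7, 6, 4, 11, 0]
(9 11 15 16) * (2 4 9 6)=(2 4 9 11 15 16 6)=[0, 1, 4, 3, 9, 5, 2, 7, 8, 11, 10, 15, 12, 13, 14, 16, 6]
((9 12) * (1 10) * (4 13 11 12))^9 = ((1 10)(4 13 11 12 9))^9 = (1 10)(4 9 12 11 13)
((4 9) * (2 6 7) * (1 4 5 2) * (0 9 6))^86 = ((0 9 5 2)(1 4 6 7))^86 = (0 5)(1 6)(2 9)(4 7)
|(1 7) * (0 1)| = 3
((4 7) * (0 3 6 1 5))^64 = (7)(0 5 1 6 3)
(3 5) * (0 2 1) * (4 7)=(0 2 1)(3 5)(4 7)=[2, 0, 1, 5, 7, 3, 6, 4]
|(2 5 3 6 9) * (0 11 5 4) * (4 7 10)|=|(0 11 5 3 6 9 2 7 10 4)|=10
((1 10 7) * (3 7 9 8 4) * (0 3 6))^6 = ((0 3 7 1 10 9 8 4 6))^6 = (0 8 1)(3 4 10)(6 9 7)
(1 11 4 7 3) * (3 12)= (1 11 4 7 12 3)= [0, 11, 2, 1, 7, 5, 6, 12, 8, 9, 10, 4, 3]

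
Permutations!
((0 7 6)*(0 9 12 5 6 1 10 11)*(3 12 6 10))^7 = (0 11 10 5 12 3 1 7)(6 9)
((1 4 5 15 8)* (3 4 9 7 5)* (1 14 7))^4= ((1 9)(3 4)(5 15 8 14 7))^4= (5 7 14 8 15)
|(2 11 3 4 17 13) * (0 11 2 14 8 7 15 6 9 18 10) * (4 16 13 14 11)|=44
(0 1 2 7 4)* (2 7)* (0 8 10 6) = (0 1 7 4 8 10 6) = [1, 7, 2, 3, 8, 5, 0, 4, 10, 9, 6]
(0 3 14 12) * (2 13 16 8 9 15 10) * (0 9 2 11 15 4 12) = (0 3 14)(2 13 16 8)(4 12 9)(10 11 15) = [3, 1, 13, 14, 12, 5, 6, 7, 2, 4, 11, 15, 9, 16, 0, 10, 8]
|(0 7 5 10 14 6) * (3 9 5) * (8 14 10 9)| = 6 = |(0 7 3 8 14 6)(5 9)|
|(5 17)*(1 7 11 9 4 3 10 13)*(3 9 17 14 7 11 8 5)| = |(1 11 17 3 10 13)(4 9)(5 14 7 8)| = 12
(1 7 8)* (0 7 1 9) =(0 7 8 9) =[7, 1, 2, 3, 4, 5, 6, 8, 9, 0]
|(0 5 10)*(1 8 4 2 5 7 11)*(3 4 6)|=|(0 7 11 1 8 6 3 4 2 5 10)|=11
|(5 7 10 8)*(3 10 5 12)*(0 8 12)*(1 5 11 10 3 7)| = |(0 8)(1 5)(7 11 10 12)| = 4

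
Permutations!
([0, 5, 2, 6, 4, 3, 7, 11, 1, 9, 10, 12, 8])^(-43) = [0, 11, 2, 8, 4, 12, 1, 5, 7, 9, 10, 3, 6]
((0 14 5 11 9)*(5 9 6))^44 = (0 9 14)(5 6 11)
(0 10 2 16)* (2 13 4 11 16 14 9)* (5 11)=(0 10 13 4 5 11 16)(2 14 9)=[10, 1, 14, 3, 5, 11, 6, 7, 8, 2, 13, 16, 12, 4, 9, 15, 0]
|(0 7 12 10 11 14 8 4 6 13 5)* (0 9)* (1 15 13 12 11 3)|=|(0 7 11 14 8 4 6 12 10 3 1 15 13 5 9)|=15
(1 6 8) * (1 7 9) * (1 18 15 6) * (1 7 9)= (1 7)(6 8 9 18 15)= [0, 7, 2, 3, 4, 5, 8, 1, 9, 18, 10, 11, 12, 13, 14, 6, 16, 17, 15]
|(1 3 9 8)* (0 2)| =|(0 2)(1 3 9 8)| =4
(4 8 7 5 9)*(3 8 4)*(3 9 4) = (9)(3 8 7 5 4) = [0, 1, 2, 8, 3, 4, 6, 5, 7, 9]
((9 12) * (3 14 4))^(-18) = (14)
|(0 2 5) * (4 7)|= |(0 2 5)(4 7)|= 6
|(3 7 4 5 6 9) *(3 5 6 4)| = |(3 7)(4 6 9 5)| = 4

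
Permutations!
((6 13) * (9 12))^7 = ((6 13)(9 12))^7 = (6 13)(9 12)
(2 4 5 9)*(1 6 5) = (1 6 5 9 2 4) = [0, 6, 4, 3, 1, 9, 5, 7, 8, 2]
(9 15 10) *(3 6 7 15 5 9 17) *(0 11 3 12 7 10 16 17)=(0 11 3 6 10)(5 9)(7 15 16 17 12)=[11, 1, 2, 6, 4, 9, 10, 15, 8, 5, 0, 3, 7, 13, 14, 16, 17, 12]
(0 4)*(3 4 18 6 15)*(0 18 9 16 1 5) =(0 9 16 1 5)(3 4 18 6 15) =[9, 5, 2, 4, 18, 0, 15, 7, 8, 16, 10, 11, 12, 13, 14, 3, 1, 17, 6]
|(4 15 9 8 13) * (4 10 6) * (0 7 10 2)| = |(0 7 10 6 4 15 9 8 13 2)| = 10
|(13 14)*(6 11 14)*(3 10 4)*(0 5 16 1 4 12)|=8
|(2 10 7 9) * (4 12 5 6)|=4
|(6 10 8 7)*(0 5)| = |(0 5)(6 10 8 7)| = 4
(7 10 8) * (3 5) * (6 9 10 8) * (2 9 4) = (2 9 10 6 4)(3 5)(7 8) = [0, 1, 9, 5, 2, 3, 4, 8, 7, 10, 6]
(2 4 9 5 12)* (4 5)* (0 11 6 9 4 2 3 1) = (0 11 6 9 2 5 12 3 1) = [11, 0, 5, 1, 4, 12, 9, 7, 8, 2, 10, 6, 3]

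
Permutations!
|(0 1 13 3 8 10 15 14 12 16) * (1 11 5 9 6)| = |(0 11 5 9 6 1 13 3 8 10 15 14 12 16)| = 14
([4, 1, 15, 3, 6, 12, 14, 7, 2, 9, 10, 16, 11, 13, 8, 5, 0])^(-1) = [16, 1, 8, 3, 0, 15, 4, 7, 14, 9, 10, 12, 5, 13, 6, 2, 11]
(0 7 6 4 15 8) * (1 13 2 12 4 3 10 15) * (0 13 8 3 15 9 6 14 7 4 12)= (0 4 1 8 13 2)(3 10 9 6 15)(7 14)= [4, 8, 0, 10, 1, 5, 15, 14, 13, 6, 9, 11, 12, 2, 7, 3]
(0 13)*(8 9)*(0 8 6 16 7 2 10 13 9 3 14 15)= [9, 1, 10, 14, 4, 5, 16, 2, 3, 6, 13, 11, 12, 8, 15, 0, 7]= (0 9 6 16 7 2 10 13 8 3 14 15)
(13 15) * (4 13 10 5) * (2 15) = (2 15 10 5 4 13) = [0, 1, 15, 3, 13, 4, 6, 7, 8, 9, 5, 11, 12, 2, 14, 10]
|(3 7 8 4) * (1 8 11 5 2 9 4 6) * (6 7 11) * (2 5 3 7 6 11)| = |(1 8 6)(2 9 4 7 11 3)| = 6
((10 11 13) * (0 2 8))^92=((0 2 8)(10 11 13))^92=(0 8 2)(10 13 11)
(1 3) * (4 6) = (1 3)(4 6) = [0, 3, 2, 1, 6, 5, 4]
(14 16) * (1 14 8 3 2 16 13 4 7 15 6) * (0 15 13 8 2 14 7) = [15, 7, 16, 14, 0, 5, 1, 13, 3, 9, 10, 11, 12, 4, 8, 6, 2] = (0 15 6 1 7 13 4)(2 16)(3 14 8)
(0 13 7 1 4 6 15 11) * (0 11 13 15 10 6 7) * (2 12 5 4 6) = (0 15 13)(1 6 10 2 12 5 4 7) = [15, 6, 12, 3, 7, 4, 10, 1, 8, 9, 2, 11, 5, 0, 14, 13]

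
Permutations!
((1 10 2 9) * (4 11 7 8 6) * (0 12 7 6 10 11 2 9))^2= (0 7 10 1 6 2 12 8 9 11 4)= ((0 12 7 8 10 9 1 11 6 4 2))^2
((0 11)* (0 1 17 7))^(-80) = (17)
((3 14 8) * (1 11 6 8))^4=((1 11 6 8 3 14))^4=(1 3 6)(8 11 14)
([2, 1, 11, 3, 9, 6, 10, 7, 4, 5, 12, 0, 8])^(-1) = [11, 1, 0, 3, 8, 9, 5, 7, 12, 4, 6, 2, 10]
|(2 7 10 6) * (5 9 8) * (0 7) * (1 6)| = 6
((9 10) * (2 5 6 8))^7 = (2 8 6 5)(9 10) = ((2 5 6 8)(9 10))^7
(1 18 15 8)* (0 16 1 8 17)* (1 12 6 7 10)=(0 16 12 6 7 10 1 18 15 17)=[16, 18, 2, 3, 4, 5, 7, 10, 8, 9, 1, 11, 6, 13, 14, 17, 12, 0, 15]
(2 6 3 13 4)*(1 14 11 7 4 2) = (1 14 11 7 4)(2 6 3 13) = [0, 14, 6, 13, 1, 5, 3, 4, 8, 9, 10, 7, 12, 2, 11]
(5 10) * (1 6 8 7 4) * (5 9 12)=(1 6 8 7 4)(5 10 9 12)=[0, 6, 2, 3, 1, 10, 8, 4, 7, 12, 9, 11, 5]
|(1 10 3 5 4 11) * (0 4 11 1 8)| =|(0 4 1 10 3 5 11 8)| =8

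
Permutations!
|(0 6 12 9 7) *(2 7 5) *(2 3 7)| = 7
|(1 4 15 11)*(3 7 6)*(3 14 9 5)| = 12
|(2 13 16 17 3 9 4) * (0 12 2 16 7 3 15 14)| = |(0 12 2 13 7 3 9 4 16 17 15 14)| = 12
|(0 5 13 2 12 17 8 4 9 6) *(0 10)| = 11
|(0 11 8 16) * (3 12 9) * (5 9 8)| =|(0 11 5 9 3 12 8 16)| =8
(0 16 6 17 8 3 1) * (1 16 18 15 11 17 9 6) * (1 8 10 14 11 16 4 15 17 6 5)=[18, 0, 2, 4, 15, 1, 9, 7, 3, 5, 14, 6, 12, 13, 11, 16, 8, 10, 17]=(0 18 17 10 14 11 6 9 5 1)(3 4 15 16 8)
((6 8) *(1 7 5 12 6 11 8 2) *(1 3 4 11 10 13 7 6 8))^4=((1 6 2 3 4 11)(5 12 8 10 13 7))^4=(1 4 2)(3 6 11)(5 13 8)(7 10 12)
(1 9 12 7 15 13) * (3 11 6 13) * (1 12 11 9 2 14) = (1 2 14)(3 9 11 6 13 12 7 15) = [0, 2, 14, 9, 4, 5, 13, 15, 8, 11, 10, 6, 7, 12, 1, 3]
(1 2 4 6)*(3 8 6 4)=(1 2 3 8 6)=[0, 2, 3, 8, 4, 5, 1, 7, 6]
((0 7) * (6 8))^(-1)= ((0 7)(6 8))^(-1)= (0 7)(6 8)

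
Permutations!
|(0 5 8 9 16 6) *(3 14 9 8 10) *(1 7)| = 8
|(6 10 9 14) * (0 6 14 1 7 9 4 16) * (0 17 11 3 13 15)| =30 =|(0 6 10 4 16 17 11 3 13 15)(1 7 9)|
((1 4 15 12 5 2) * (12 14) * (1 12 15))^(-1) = (1 4)(2 5 12)(14 15)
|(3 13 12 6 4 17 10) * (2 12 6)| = |(2 12)(3 13 6 4 17 10)| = 6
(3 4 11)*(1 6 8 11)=(1 6 8 11 3 4)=[0, 6, 2, 4, 1, 5, 8, 7, 11, 9, 10, 3]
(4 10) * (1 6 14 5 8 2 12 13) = (1 6 14 5 8 2 12 13)(4 10) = [0, 6, 12, 3, 10, 8, 14, 7, 2, 9, 4, 11, 13, 1, 5]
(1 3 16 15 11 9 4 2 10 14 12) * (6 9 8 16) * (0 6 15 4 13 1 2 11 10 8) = (0 6 9 13 1 3 15 10 14 12 2 8 16 4 11) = [6, 3, 8, 15, 11, 5, 9, 7, 16, 13, 14, 0, 2, 1, 12, 10, 4]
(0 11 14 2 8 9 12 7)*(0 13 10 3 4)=(0 11 14 2 8 9 12 7 13 10 3 4)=[11, 1, 8, 4, 0, 5, 6, 13, 9, 12, 3, 14, 7, 10, 2]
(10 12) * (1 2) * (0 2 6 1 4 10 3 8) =(0 2 4 10 12 3 8)(1 6) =[2, 6, 4, 8, 10, 5, 1, 7, 0, 9, 12, 11, 3]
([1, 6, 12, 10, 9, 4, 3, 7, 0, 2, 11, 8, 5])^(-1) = [8, 0, 9, 6, 5, 12, 1, 7, 11, 4, 3, 10, 2]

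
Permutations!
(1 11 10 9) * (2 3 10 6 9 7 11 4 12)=(1 4 12 2 3 10 7 11 6 9)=[0, 4, 3, 10, 12, 5, 9, 11, 8, 1, 7, 6, 2]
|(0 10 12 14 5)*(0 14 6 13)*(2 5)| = |(0 10 12 6 13)(2 5 14)| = 15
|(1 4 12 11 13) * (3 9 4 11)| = 12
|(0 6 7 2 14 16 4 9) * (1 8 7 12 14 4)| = 11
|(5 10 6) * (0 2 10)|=5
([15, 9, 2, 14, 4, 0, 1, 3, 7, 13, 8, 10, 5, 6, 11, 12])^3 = [5, 6, 2, 10, 4, 12, 13, 11, 14, 1, 3, 7, 15, 9, 8, 0]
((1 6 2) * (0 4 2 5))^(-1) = (0 5 6 1 2 4)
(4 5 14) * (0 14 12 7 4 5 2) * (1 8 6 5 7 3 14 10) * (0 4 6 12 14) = (0 10 1 8 12 3)(2 4)(5 14 7 6) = [10, 8, 4, 0, 2, 14, 5, 6, 12, 9, 1, 11, 3, 13, 7]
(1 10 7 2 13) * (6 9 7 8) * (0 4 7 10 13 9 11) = (0 4 7 2 9 10 8 6 11)(1 13) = [4, 13, 9, 3, 7, 5, 11, 2, 6, 10, 8, 0, 12, 1]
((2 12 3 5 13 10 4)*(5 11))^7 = (2 4 10 13 5 11 3 12)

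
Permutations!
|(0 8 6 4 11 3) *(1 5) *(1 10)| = |(0 8 6 4 11 3)(1 5 10)| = 6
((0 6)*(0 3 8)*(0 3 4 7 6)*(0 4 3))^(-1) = ((0 4 7 6 3 8))^(-1) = (0 8 3 6 7 4)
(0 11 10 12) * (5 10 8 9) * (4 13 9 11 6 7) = (0 6 7 4 13 9 5 10 12)(8 11) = [6, 1, 2, 3, 13, 10, 7, 4, 11, 5, 12, 8, 0, 9]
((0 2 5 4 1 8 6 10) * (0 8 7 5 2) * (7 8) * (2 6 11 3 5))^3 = ((1 8 11 3 5 4)(2 6 10 7))^3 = (1 3)(2 7 10 6)(4 11)(5 8)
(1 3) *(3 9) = (1 9 3) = [0, 9, 2, 1, 4, 5, 6, 7, 8, 3]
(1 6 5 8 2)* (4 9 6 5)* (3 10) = (1 5 8 2)(3 10)(4 9 6) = [0, 5, 1, 10, 9, 8, 4, 7, 2, 6, 3]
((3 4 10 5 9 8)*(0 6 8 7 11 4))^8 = (4 5 7)(9 11 10)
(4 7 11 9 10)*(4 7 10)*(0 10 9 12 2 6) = (0 10 7 11 12 2 6)(4 9) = [10, 1, 6, 3, 9, 5, 0, 11, 8, 4, 7, 12, 2]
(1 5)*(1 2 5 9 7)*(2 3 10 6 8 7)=(1 9 2 5 3 10 6 8 7)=[0, 9, 5, 10, 4, 3, 8, 1, 7, 2, 6]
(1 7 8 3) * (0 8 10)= (0 8 3 1 7 10)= [8, 7, 2, 1, 4, 5, 6, 10, 3, 9, 0]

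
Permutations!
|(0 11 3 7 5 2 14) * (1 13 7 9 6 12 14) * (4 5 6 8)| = |(0 11 3 9 8 4 5 2 1 13 7 6 12 14)| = 14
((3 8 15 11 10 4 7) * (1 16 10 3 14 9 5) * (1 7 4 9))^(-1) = (1 14 7 5 9 10 16)(3 11 15 8) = ((1 16 10 9 5 7 14)(3 8 15 11))^(-1)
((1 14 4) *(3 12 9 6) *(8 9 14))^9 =((1 8 9 6 3 12 14 4))^9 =(1 8 9 6 3 12 14 4)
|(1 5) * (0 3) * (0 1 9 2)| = |(0 3 1 5 9 2)| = 6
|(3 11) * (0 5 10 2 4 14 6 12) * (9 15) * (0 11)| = |(0 5 10 2 4 14 6 12 11 3)(9 15)| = 10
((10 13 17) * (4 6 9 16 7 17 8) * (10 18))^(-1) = ((4 6 9 16 7 17 18 10 13 8))^(-1) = (4 8 13 10 18 17 7 16 9 6)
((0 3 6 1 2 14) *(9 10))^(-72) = ((0 3 6 1 2 14)(9 10))^(-72) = (14)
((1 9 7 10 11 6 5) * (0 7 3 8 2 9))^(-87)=(0 6 7 5 10 1 11)(2 9 3 8)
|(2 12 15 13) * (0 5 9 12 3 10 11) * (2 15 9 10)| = |(0 5 10 11)(2 3)(9 12)(13 15)| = 4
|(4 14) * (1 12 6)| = 6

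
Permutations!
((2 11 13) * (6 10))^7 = (2 11 13)(6 10)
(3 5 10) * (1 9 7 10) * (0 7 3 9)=[7, 0, 2, 5, 4, 1, 6, 10, 8, 3, 9]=(0 7 10 9 3 5 1)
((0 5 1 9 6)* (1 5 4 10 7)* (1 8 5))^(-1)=(0 6 9 1 5 8 7 10 4)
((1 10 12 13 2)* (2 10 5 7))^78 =(13)(1 7)(2 5)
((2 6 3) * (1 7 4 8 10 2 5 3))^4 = ((1 7 4 8 10 2 6)(3 5))^4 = (1 10 7 2 4 6 8)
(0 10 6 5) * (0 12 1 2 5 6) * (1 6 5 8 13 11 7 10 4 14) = (0 4 14 1 2 8 13 11 7 10)(5 12 6) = [4, 2, 8, 3, 14, 12, 5, 10, 13, 9, 0, 7, 6, 11, 1]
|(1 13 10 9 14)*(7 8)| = |(1 13 10 9 14)(7 8)| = 10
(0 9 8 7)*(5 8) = (0 9 5 8 7) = [9, 1, 2, 3, 4, 8, 6, 0, 7, 5]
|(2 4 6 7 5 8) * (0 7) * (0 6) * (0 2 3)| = 10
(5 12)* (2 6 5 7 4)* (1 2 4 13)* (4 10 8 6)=(1 2 4 10 8 6 5 12 7 13)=[0, 2, 4, 3, 10, 12, 5, 13, 6, 9, 8, 11, 7, 1]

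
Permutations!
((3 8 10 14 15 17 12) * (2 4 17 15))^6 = (2 10 3 17)(4 14 8 12) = ((2 4 17 12 3 8 10 14))^6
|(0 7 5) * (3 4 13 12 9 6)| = 6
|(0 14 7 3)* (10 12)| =4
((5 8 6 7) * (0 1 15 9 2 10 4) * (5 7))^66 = (0 9 4 15 10 1 2)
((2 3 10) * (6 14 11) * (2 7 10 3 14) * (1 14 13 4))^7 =((1 14 11 6 2 13 4)(7 10))^7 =(14)(7 10)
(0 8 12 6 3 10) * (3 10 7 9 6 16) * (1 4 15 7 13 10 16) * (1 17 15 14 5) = (0 8 12 17 15 7 9 6 16 3 13 10)(1 4 14 5) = [8, 4, 2, 13, 14, 1, 16, 9, 12, 6, 0, 11, 17, 10, 5, 7, 3, 15]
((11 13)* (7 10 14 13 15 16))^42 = ((7 10 14 13 11 15 16))^42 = (16)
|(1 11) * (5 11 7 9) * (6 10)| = |(1 7 9 5 11)(6 10)| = 10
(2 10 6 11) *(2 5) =[0, 1, 10, 3, 4, 2, 11, 7, 8, 9, 6, 5] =(2 10 6 11 5)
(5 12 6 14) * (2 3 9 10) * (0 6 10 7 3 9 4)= (0 6 14 5 12 10 2 9 7 3 4)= [6, 1, 9, 4, 0, 12, 14, 3, 8, 7, 2, 11, 10, 13, 5]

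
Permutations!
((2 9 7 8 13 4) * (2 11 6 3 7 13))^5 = ((2 9 13 4 11 6 3 7 8))^5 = (2 6 9 3 13 7 4 8 11)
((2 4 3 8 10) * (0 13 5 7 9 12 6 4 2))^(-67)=((0 13 5 7 9 12 6 4 3 8 10))^(-67)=(0 10 8 3 4 6 12 9 7 5 13)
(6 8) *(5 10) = (5 10)(6 8) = [0, 1, 2, 3, 4, 10, 8, 7, 6, 9, 5]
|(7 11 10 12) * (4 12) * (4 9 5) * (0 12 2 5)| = 6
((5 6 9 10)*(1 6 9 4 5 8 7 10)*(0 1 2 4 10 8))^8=((0 1 6 10)(2 4 5 9)(7 8))^8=(10)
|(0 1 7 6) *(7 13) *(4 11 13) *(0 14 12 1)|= 8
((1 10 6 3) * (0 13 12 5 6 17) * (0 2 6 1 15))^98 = ((0 13 12 5 1 10 17 2 6 3 15))^98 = (0 15 3 6 2 17 10 1 5 12 13)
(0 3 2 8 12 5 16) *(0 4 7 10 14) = [3, 1, 8, 2, 7, 16, 6, 10, 12, 9, 14, 11, 5, 13, 0, 15, 4] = (0 3 2 8 12 5 16 4 7 10 14)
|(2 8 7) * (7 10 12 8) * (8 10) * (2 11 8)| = |(2 7 11 8)(10 12)| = 4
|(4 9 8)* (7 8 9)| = 3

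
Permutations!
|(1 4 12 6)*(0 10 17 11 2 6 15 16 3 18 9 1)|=|(0 10 17 11 2 6)(1 4 12 15 16 3 18 9)|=24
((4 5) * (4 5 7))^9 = ((4 7))^9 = (4 7)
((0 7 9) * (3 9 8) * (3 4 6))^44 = (0 8 6 9 7 4 3)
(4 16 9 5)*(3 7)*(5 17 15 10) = (3 7)(4 16 9 17 15 10 5) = [0, 1, 2, 7, 16, 4, 6, 3, 8, 17, 5, 11, 12, 13, 14, 10, 9, 15]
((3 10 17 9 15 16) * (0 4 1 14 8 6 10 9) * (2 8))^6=((0 4 1 14 2 8 6 10 17)(3 9 15 16))^6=(0 6 14)(1 17 8)(2 4 10)(3 15)(9 16)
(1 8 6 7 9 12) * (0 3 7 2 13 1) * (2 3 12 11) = (0 12)(1 8 6 3 7 9 11 2 13) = [12, 8, 13, 7, 4, 5, 3, 9, 6, 11, 10, 2, 0, 1]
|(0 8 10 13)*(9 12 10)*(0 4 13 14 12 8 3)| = 6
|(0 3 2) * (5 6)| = |(0 3 2)(5 6)| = 6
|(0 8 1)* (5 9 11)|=3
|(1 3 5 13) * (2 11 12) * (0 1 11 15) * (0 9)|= |(0 1 3 5 13 11 12 2 15 9)|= 10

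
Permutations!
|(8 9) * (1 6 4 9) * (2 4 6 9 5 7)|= |(1 9 8)(2 4 5 7)|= 12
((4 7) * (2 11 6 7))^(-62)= (2 7 11 4 6)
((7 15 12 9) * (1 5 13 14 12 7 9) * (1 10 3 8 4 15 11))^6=((1 5 13 14 12 10 3 8 4 15 7 11))^6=(1 3)(4 13)(5 8)(7 12)(10 11)(14 15)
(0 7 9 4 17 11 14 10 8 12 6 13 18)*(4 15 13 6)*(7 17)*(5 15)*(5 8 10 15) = (0 17 11 14 15 13 18)(4 7 9 8 12) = [17, 1, 2, 3, 7, 5, 6, 9, 12, 8, 10, 14, 4, 18, 15, 13, 16, 11, 0]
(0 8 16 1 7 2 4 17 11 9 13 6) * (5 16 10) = [8, 7, 4, 3, 17, 16, 0, 2, 10, 13, 5, 9, 12, 6, 14, 15, 1, 11] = (0 8 10 5 16 1 7 2 4 17 11 9 13 6)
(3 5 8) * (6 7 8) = (3 5 6 7 8) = [0, 1, 2, 5, 4, 6, 7, 8, 3]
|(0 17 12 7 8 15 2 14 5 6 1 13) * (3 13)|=13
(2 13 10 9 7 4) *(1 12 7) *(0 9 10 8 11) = (0 9 1 12 7 4 2 13 8 11) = [9, 12, 13, 3, 2, 5, 6, 4, 11, 1, 10, 0, 7, 8]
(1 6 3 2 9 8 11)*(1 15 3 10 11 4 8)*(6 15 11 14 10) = (1 15 3 2 9)(4 8)(10 14) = [0, 15, 9, 2, 8, 5, 6, 7, 4, 1, 14, 11, 12, 13, 10, 3]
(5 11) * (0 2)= (0 2)(5 11)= [2, 1, 0, 3, 4, 11, 6, 7, 8, 9, 10, 5]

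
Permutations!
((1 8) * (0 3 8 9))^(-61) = (0 9 1 8 3) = ((0 3 8 1 9))^(-61)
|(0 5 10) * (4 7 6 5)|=|(0 4 7 6 5 10)|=6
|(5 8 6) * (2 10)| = |(2 10)(5 8 6)| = 6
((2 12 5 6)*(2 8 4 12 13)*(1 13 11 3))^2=((1 13 2 11 3)(4 12 5 6 8))^2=(1 2 3 13 11)(4 5 8 12 6)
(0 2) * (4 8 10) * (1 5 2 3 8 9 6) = (0 3 8 10 4 9 6 1 5 2) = [3, 5, 0, 8, 9, 2, 1, 7, 10, 6, 4]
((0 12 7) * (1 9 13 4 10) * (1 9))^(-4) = ((0 12 7)(4 10 9 13))^(-4) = (13)(0 7 12)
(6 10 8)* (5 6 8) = [0, 1, 2, 3, 4, 6, 10, 7, 8, 9, 5] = (5 6 10)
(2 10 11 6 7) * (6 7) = (2 10 11 7) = [0, 1, 10, 3, 4, 5, 6, 2, 8, 9, 11, 7]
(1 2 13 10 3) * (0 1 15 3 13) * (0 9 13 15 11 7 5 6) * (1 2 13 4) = [2, 13, 9, 11, 1, 6, 0, 5, 8, 4, 15, 7, 12, 10, 14, 3] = (0 2 9 4 1 13 10 15 3 11 7 5 6)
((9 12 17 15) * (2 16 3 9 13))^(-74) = (2 15 12 3)(9 16 13 17)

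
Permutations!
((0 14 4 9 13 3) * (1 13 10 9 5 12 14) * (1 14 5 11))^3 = ((0 14 4 11 1 13 3)(5 12)(9 10))^3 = (0 11 3 4 13 14 1)(5 12)(9 10)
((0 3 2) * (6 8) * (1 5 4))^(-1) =((0 3 2)(1 5 4)(6 8))^(-1) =(0 2 3)(1 4 5)(6 8)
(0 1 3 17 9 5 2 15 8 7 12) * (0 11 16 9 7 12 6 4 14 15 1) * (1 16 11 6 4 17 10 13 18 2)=(1 3 10 13 18 2 16 9 5)(4 14 15 8 12 6 17 7)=[0, 3, 16, 10, 14, 1, 17, 4, 12, 5, 13, 11, 6, 18, 15, 8, 9, 7, 2]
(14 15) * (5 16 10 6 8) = [0, 1, 2, 3, 4, 16, 8, 7, 5, 9, 6, 11, 12, 13, 15, 14, 10] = (5 16 10 6 8)(14 15)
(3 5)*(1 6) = (1 6)(3 5) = [0, 6, 2, 5, 4, 3, 1]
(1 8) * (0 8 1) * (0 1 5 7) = (0 8 1 5 7) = [8, 5, 2, 3, 4, 7, 6, 0, 1]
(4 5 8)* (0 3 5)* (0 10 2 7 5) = [3, 1, 7, 0, 10, 8, 6, 5, 4, 9, 2] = (0 3)(2 7 5 8 4 10)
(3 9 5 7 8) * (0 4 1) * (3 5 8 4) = (0 3 9 8 5 7 4 1) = [3, 0, 2, 9, 1, 7, 6, 4, 5, 8]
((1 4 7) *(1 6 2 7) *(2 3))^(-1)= ((1 4)(2 7 6 3))^(-1)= (1 4)(2 3 6 7)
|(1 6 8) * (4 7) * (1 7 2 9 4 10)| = |(1 6 8 7 10)(2 9 4)| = 15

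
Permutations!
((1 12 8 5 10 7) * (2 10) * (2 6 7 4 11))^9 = ((1 12 8 5 6 7)(2 10 4 11))^9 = (1 5)(2 10 4 11)(6 12)(7 8)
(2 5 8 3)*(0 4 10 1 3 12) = [4, 3, 5, 2, 10, 8, 6, 7, 12, 9, 1, 11, 0] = (0 4 10 1 3 2 5 8 12)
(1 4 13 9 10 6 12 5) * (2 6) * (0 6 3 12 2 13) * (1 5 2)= [6, 4, 3, 12, 0, 5, 1, 7, 8, 10, 13, 11, 2, 9]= (0 6 1 4)(2 3 12)(9 10 13)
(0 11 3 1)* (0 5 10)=(0 11 3 1 5 10)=[11, 5, 2, 1, 4, 10, 6, 7, 8, 9, 0, 3]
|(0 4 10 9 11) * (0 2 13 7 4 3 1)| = |(0 3 1)(2 13 7 4 10 9 11)| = 21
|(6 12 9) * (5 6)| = |(5 6 12 9)| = 4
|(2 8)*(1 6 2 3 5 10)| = |(1 6 2 8 3 5 10)| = 7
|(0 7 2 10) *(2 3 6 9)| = 7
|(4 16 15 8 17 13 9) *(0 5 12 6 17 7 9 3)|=42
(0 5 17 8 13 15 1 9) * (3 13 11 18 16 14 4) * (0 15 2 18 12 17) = [5, 9, 18, 13, 3, 0, 6, 7, 11, 15, 10, 12, 17, 2, 4, 1, 14, 8, 16] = (0 5)(1 9 15)(2 18 16 14 4 3 13)(8 11 12 17)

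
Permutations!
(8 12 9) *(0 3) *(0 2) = (0 3 2)(8 12 9) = [3, 1, 0, 2, 4, 5, 6, 7, 12, 8, 10, 11, 9]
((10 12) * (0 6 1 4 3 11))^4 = (12)(0 3 1)(4 6 11)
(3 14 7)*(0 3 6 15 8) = (0 3 14 7 6 15 8) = [3, 1, 2, 14, 4, 5, 15, 6, 0, 9, 10, 11, 12, 13, 7, 8]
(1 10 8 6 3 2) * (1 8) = [0, 10, 8, 2, 4, 5, 3, 7, 6, 9, 1] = (1 10)(2 8 6 3)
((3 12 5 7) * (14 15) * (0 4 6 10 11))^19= (0 11 10 6 4)(3 7 5 12)(14 15)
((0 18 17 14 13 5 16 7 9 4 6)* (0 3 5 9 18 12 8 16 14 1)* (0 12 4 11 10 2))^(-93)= ((0 4 6 3 5 14 13 9 11 10 2)(1 12 8 16 7 18 17))^(-93)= (0 13 4 9 6 11 3 10 5 2 14)(1 18 16 12 17 7 8)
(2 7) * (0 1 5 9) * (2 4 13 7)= [1, 5, 2, 3, 13, 9, 6, 4, 8, 0, 10, 11, 12, 7]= (0 1 5 9)(4 13 7)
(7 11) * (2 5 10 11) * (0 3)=[3, 1, 5, 0, 4, 10, 6, 2, 8, 9, 11, 7]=(0 3)(2 5 10 11 7)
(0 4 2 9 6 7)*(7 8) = (0 4 2 9 6 8 7) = [4, 1, 9, 3, 2, 5, 8, 0, 7, 6]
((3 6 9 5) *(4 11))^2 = (11)(3 9)(5 6)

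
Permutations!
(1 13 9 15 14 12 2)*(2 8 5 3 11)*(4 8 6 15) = [0, 13, 1, 11, 8, 3, 15, 7, 5, 4, 10, 2, 6, 9, 12, 14] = (1 13 9 4 8 5 3 11 2)(6 15 14 12)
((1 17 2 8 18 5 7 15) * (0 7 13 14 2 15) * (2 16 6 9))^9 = ((0 7)(1 17 15)(2 8 18 5 13 14 16 6 9))^9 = (18)(0 7)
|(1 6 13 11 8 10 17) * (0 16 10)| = 9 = |(0 16 10 17 1 6 13 11 8)|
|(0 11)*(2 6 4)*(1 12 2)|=10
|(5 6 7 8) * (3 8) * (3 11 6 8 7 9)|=10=|(3 7 11 6 9)(5 8)|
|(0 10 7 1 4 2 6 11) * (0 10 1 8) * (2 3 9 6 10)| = 11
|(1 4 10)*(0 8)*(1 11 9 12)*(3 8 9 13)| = |(0 9 12 1 4 10 11 13 3 8)| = 10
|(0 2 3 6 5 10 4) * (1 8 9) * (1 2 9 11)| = 24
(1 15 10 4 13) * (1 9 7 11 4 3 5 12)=[0, 15, 2, 5, 13, 12, 6, 11, 8, 7, 3, 4, 1, 9, 14, 10]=(1 15 10 3 5 12)(4 13 9 7 11)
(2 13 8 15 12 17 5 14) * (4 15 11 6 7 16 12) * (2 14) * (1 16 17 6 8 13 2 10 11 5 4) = (1 16 12 6 7 17 4 15)(5 10 11 8) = [0, 16, 2, 3, 15, 10, 7, 17, 5, 9, 11, 8, 6, 13, 14, 1, 12, 4]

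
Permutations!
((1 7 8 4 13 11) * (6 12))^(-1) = (1 11 13 4 8 7)(6 12)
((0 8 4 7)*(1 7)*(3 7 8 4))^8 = (0 1 3)(4 8 7)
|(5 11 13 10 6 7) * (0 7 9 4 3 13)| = 12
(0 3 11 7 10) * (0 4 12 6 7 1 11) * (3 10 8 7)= (0 10 4 12 6 3)(1 11)(7 8)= [10, 11, 2, 0, 12, 5, 3, 8, 7, 9, 4, 1, 6]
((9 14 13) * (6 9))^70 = ((6 9 14 13))^70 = (6 14)(9 13)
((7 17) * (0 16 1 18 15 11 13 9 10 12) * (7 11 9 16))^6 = (0 1)(7 18)(9 11)(10 13)(12 16)(15 17)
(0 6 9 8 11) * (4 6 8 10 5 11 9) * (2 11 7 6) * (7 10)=[8, 1, 11, 3, 2, 10, 4, 6, 9, 7, 5, 0]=(0 8 9 7 6 4 2 11)(5 10)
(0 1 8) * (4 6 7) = [1, 8, 2, 3, 6, 5, 7, 4, 0] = (0 1 8)(4 6 7)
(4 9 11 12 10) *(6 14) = (4 9 11 12 10)(6 14) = [0, 1, 2, 3, 9, 5, 14, 7, 8, 11, 4, 12, 10, 13, 6]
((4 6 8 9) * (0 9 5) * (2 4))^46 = (0 6 9 8 2 5 4)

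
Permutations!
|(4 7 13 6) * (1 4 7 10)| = 3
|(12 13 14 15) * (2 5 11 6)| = |(2 5 11 6)(12 13 14 15)| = 4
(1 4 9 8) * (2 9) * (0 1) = (0 1 4 2 9 8) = [1, 4, 9, 3, 2, 5, 6, 7, 0, 8]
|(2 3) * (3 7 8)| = |(2 7 8 3)| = 4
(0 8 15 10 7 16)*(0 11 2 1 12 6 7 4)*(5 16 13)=[8, 12, 1, 3, 0, 16, 7, 13, 15, 9, 4, 2, 6, 5, 14, 10, 11]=(0 8 15 10 4)(1 12 6 7 13 5 16 11 2)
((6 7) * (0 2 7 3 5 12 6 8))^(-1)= ((0 2 7 8)(3 5 12 6))^(-1)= (0 8 7 2)(3 6 12 5)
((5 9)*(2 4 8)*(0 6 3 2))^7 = ((0 6 3 2 4 8)(5 9))^7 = (0 6 3 2 4 8)(5 9)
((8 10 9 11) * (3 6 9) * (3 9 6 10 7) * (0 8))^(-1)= ((0 8 7 3 10 9 11))^(-1)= (0 11 9 10 3 7 8)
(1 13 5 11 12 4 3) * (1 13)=(3 13 5 11 12 4)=[0, 1, 2, 13, 3, 11, 6, 7, 8, 9, 10, 12, 4, 5]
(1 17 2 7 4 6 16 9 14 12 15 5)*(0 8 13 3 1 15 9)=(0 8 13 3 1 17 2 7 4 6 16)(5 15)(9 14 12)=[8, 17, 7, 1, 6, 15, 16, 4, 13, 14, 10, 11, 9, 3, 12, 5, 0, 2]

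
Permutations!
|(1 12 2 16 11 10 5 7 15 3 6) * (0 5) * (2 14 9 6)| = |(0 5 7 15 3 2 16 11 10)(1 12 14 9 6)| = 45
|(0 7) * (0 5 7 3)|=2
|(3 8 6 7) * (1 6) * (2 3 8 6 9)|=|(1 9 2 3 6 7 8)|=7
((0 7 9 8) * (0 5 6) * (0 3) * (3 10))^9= (0 7 9 8 5 6 10 3)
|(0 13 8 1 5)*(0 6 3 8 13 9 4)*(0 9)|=|(13)(1 5 6 3 8)(4 9)|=10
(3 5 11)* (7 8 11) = (3 5 7 8 11) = [0, 1, 2, 5, 4, 7, 6, 8, 11, 9, 10, 3]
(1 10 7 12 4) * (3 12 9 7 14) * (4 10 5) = (1 5 4)(3 12 10 14)(7 9) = [0, 5, 2, 12, 1, 4, 6, 9, 8, 7, 14, 11, 10, 13, 3]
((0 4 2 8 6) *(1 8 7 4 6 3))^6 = (8)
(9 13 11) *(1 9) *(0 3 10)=(0 3 10)(1 9 13 11)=[3, 9, 2, 10, 4, 5, 6, 7, 8, 13, 0, 1, 12, 11]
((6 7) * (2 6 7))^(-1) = (7)(2 6)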